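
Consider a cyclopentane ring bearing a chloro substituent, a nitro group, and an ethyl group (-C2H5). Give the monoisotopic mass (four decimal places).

Atom tally by fragment:
  cyclopentane ring core → C:5 H:10
  (− 3 ring H displaced by substituents)
  + Cl → Cl:1
  + NO2 → N:1 O:2
  + C2H5 → C:2 H:5
Element totals:
  C: 7
  H: 12
  Cl: 1
  N: 1
  O: 2
Molecular formula: C7H12ClNO2.
  M = 7(12.0) + 12(1.007825) + 34.968853 + 14.003074 + 2(15.994915)
    = 84.000000 + 12.093900 + 34.968853 + 14.003074 + 31.989830 = 177.055657

177.0557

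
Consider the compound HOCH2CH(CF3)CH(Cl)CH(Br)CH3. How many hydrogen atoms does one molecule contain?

9

Element totals:
  C: 6
  H: 9
  Br: 1
  Cl: 1
  F: 3
  O: 1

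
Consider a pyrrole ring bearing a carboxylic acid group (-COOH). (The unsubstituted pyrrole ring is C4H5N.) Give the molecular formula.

Atom tally by fragment:
  pyrrole ring core → C:4 H:5 N:1
  (− 1 ring H displaced by substituents)
  + COOH → C:1 H:1 O:2
Element totals:
  C: 5
  H: 5
  N: 1
  O: 2

C5H5NO2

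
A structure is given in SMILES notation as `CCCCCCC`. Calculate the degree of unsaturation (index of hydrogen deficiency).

Atom tally by fragment:
  CH3 → C:1 H:3
  CH2 → C:1 H:2
  CH2 → C:1 H:2
  CH2 → C:1 H:2
  CH2 → C:1 H:2
  CH2 → C:1 H:2
  CH3 → C:1 H:3
Element totals:
  C: 7
  H: 16
Molecular formula: C7H16.
DoU = (2C + 2 + N − H − X) / 2 = (2·7 + 2 + 0 − 16 − 0) / 2 = 0.

0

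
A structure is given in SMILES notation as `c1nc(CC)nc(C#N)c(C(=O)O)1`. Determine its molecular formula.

C8H7N3O2

Atom tally by fragment:
  pyrimidine ring core → C:4 H:4 N:2
  (− 3 ring H displaced by substituents)
  + C2H5 → C:2 H:5
  + CN → C:1 N:1
  + COOH → C:1 H:1 O:2
Element totals:
  C: 8
  H: 7
  N: 3
  O: 2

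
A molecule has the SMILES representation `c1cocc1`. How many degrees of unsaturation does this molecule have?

Atom tally by fragment:
  furan ring core → C:4 H:4 O:1
Element totals:
  C: 4
  H: 4
  O: 1
Molecular formula: C4H4O.
DoU = (2C + 2 + N − H − X) / 2 = (2·4 + 2 + 0 − 4 − 0) / 2 = 3.

3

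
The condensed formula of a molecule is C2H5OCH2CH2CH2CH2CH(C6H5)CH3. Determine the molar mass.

Element totals:
  C: 14
  H: 22
  O: 1
Molecular formula: C14H22O.
  M = 14(12.011) + 22(1.008) + 15.999
    = 168.154 + 22.176 + 15.999 = 206.329

206.33 g/mol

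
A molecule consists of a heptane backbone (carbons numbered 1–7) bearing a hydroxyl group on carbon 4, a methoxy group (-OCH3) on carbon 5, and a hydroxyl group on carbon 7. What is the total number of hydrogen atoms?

18

Atom tally by fragment:
  CH3 → C:1 H:3
  CH2 → C:1 H:2
  CH2 → C:1 H:2
  CH(OH) → C:1 H:2 O:1
  CH(OCH3) → C:2 H:4 O:1
  CH2 → C:1 H:2
  CH2OH → C:1 H:3 O:1
Element totals:
  C: 8
  H: 18
  O: 3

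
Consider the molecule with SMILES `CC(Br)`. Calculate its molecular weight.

108.97 g/mol

Atom tally by fragment:
  CH3 → C:1 H:3
  CH2Br → C:1 H:2 Br:1
Element totals:
  C: 2
  H: 5
  Br: 1
Molecular formula: C2H5Br.
  M = 2(12.011) + 5(1.008) + 79.904
    = 24.022 + 5.040 + 79.904 = 108.966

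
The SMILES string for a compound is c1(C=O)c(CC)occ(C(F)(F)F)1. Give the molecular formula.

C8H7F3O2

Atom tally by fragment:
  furan ring core → C:4 H:4 O:1
  (− 3 ring H displaced by substituents)
  + CHO → C:1 H:1 O:1
  + C2H5 → C:2 H:5
  + CF3 → C:1 F:3
Element totals:
  C: 8
  H: 7
  F: 3
  O: 2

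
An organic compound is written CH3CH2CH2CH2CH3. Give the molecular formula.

C5H12

Element totals:
  C: 5
  H: 12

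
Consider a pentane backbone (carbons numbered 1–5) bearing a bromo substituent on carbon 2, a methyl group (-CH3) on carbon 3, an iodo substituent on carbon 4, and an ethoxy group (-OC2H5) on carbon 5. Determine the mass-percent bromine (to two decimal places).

23.85%

Atom tally by fragment:
  CH3 → C:1 H:3
  CH(Br) → C:1 H:1 Br:1
  CH(CH3) → C:2 H:4
  CH(I) → C:1 H:1 I:1
  CH2OC2H5 → C:3 H:7 O:1
Element totals:
  C: 8
  H: 16
  Br: 1
  I: 1
  O: 1
Molecular formula: C8H16BrIO.
Molar mass = 335.023 g/mol.
Mass from Br: 1 × 79.904 = 79.904 g/mol.
%Br = 79.904 / 335.023 × 100 = 23.85%.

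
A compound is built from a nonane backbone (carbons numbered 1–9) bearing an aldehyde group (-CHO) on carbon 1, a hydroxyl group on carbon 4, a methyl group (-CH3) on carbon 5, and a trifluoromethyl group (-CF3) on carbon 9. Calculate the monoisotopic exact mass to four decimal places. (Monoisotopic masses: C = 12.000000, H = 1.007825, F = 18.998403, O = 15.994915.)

Atom tally by fragment:
  OHCCH2 → C:2 H:3 O:1
  CH2 → C:1 H:2
  CH2 → C:1 H:2
  CH(OH) → C:1 H:2 O:1
  CH(CH3) → C:2 H:4
  CH2 → C:1 H:2
  CH2 → C:1 H:2
  CH2 → C:1 H:2
  CH2CF3 → C:2 H:2 F:3
Element totals:
  C: 12
  H: 21
  F: 3
  O: 2
Molecular formula: C12H21F3O2.
  M = 12(12.0) + 21(1.007825) + 3(18.998403) + 2(15.994915)
    = 144.000000 + 21.164325 + 56.995209 + 31.989830 = 254.149364

254.1494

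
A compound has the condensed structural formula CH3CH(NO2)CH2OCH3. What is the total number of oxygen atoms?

Atom tally by fragment:
  CH3 → C:1 H:3
  CH(NO2) → C:1 H:1 N:1 O:2
  CH2OCH3 → C:2 H:5 O:1
Element totals:
  C: 4
  H: 9
  N: 1
  O: 3

3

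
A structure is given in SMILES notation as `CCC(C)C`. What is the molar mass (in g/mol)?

72.15 g/mol

Atom tally by fragment:
  CH3 → C:1 H:3
  CH2 → C:1 H:2
  CH(CH3) → C:2 H:4
  CH3 → C:1 H:3
Element totals:
  C: 5
  H: 12
Molecular formula: C5H12.
  M = 5(12.011) + 12(1.008)
    = 60.055 + 12.096 = 72.151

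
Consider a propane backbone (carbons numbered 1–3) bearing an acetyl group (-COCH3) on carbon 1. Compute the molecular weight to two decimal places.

86.13 g/mol

Atom tally by fragment:
  CH3COCH2 → C:3 H:5 O:1
  CH2 → C:1 H:2
  CH3 → C:1 H:3
Element totals:
  C: 5
  H: 10
  O: 1
Molecular formula: C5H10O.
  M = 5(12.011) + 10(1.008) + 15.999
    = 60.055 + 10.080 + 15.999 = 86.134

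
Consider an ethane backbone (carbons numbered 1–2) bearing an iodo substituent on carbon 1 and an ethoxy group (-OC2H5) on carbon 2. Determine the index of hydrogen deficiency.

0

Atom tally by fragment:
  ICH2 → C:1 H:2 I:1
  CH2OC2H5 → C:3 H:7 O:1
Element totals:
  C: 4
  H: 9
  I: 1
  O: 1
Molecular formula: C4H9IO.
DoU = (2C + 2 + N − H − X) / 2 = (2·4 + 2 + 0 − 9 − 1) / 2 = 0.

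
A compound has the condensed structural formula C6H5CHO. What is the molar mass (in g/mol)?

106.12 g/mol

Element totals:
  C: 7
  H: 6
  O: 1
Molecular formula: C7H6O.
  M = 7(12.011) + 6(1.008) + 15.999
    = 84.077 + 6.048 + 15.999 = 106.124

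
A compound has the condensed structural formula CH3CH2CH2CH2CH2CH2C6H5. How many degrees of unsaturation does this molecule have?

Atom tally by fragment:
  CH3 → C:1 H:3
  CH2 → C:1 H:2
  CH2 → C:1 H:2
  CH2 → C:1 H:2
  CH2 → C:1 H:2
  CH2C6H5 → C:7 H:7
Element totals:
  C: 12
  H: 18
Molecular formula: C12H18.
DoU = (2C + 2 + N − H − X) / 2 = (2·12 + 2 + 0 − 18 − 0) / 2 = 4.

4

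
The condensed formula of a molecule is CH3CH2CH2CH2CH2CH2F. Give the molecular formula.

C6H13F

Atom tally by fragment:
  CH3 → C:1 H:3
  CH2 → C:1 H:2
  CH2 → C:1 H:2
  CH2 → C:1 H:2
  CH2 → C:1 H:2
  CH2F → C:1 H:2 F:1
Element totals:
  C: 6
  H: 13
  F: 1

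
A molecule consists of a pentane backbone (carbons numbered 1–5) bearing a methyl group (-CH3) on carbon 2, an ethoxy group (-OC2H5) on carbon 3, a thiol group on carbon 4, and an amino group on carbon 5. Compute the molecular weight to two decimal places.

Atom tally by fragment:
  CH3 → C:1 H:3
  CH(CH3) → C:2 H:4
  CH(OC2H5) → C:3 H:6 O:1
  CH(SH) → C:1 H:2 S:1
  CH2NH2 → C:1 H:4 N:1
Element totals:
  C: 8
  H: 19
  N: 1
  O: 1
  S: 1
Molecular formula: C8H19NOS.
  M = 8(12.011) + 19(1.008) + 14.007 + 15.999 + 32.06
    = 96.088 + 19.152 + 14.007 + 15.999 + 32.060 = 177.306

177.31 g/mol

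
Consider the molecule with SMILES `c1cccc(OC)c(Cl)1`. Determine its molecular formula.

C7H7ClO

Atom tally by fragment:
  benzene ring core → C:6 H:6
  (− 2 ring H displaced by substituents)
  + OCH3 → C:1 H:3 O:1
  + Cl → Cl:1
Element totals:
  C: 7
  H: 7
  Cl: 1
  O: 1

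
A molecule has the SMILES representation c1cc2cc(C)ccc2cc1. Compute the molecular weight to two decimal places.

Atom tally by fragment:
  naphthalene ring system core → C:10 H:8
  (− 1 ring H displaced by substituents)
  + CH3 → C:1 H:3
Element totals:
  C: 11
  H: 10
Molecular formula: C11H10.
  M = 11(12.011) + 10(1.008)
    = 132.121 + 10.080 = 142.201

142.20 g/mol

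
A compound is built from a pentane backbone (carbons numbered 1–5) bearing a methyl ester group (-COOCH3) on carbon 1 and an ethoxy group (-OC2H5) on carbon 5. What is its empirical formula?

Atom tally by fragment:
  CH3OOCCH2 → C:3 H:5 O:2
  CH2 → C:1 H:2
  CH2 → C:1 H:2
  CH2 → C:1 H:2
  CH2OC2H5 → C:3 H:7 O:1
Element totals:
  C: 9
  H: 18
  O: 3
Molecular formula: C9H18O3.
gcd of subscripts = 3; dividing each by 3:
  C: 9/3 = 3
  H: 18/3 = 6
  O: 3/3 = 1

C3H6O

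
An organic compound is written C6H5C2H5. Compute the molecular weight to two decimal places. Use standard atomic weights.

Element totals:
  C: 8
  H: 10
Molecular formula: C8H10.
  M = 8(12.011) + 10(1.008)
    = 96.088 + 10.080 = 106.168

106.17 g/mol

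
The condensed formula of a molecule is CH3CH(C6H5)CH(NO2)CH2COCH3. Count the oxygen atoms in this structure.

Element totals:
  C: 12
  H: 15
  N: 1
  O: 3

3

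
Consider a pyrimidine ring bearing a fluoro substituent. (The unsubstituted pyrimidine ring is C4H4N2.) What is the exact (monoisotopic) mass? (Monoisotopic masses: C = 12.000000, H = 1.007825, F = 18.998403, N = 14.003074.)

98.0280

Atom tally by fragment:
  pyrimidine ring core → C:4 H:4 N:2
  (− 1 ring H displaced by substituents)
  + F → F:1
Element totals:
  C: 4
  H: 3
  F: 1
  N: 2
Molecular formula: C4H3FN2.
  M = 4(12.0) + 3(1.007825) + 18.998403 + 2(14.003074)
    = 48.000000 + 3.023475 + 18.998403 + 28.006148 = 98.028026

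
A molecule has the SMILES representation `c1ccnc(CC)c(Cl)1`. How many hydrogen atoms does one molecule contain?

8

Atom tally by fragment:
  pyridine ring core → C:5 H:5 N:1
  (− 2 ring H displaced by substituents)
  + C2H5 → C:2 H:5
  + Cl → Cl:1
Element totals:
  C: 7
  H: 8
  Cl: 1
  N: 1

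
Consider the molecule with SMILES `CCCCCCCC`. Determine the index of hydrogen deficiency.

0

Atom tally by fragment:
  CH3 → C:1 H:3
  CH2 → C:1 H:2
  CH2 → C:1 H:2
  CH2 → C:1 H:2
  CH2 → C:1 H:2
  CH2 → C:1 H:2
  CH2 → C:1 H:2
  CH3 → C:1 H:3
Element totals:
  C: 8
  H: 18
Molecular formula: C8H18.
DoU = (2C + 2 + N − H − X) / 2 = (2·8 + 2 + 0 − 18 − 0) / 2 = 0.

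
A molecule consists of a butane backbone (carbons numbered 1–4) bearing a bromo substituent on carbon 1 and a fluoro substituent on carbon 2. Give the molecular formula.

C4H8BrF

Atom tally by fragment:
  BrCH2 → C:1 H:2 Br:1
  CH(F) → C:1 H:1 F:1
  CH2 → C:1 H:2
  CH3 → C:1 H:3
Element totals:
  C: 4
  H: 8
  Br: 1
  F: 1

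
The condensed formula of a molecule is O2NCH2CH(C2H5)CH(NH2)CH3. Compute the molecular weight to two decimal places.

146.19 g/mol

Element totals:
  C: 6
  H: 14
  N: 2
  O: 2
Molecular formula: C6H14N2O2.
  M = 6(12.011) + 14(1.008) + 2(14.007) + 2(15.999)
    = 72.066 + 14.112 + 28.014 + 31.998 = 146.190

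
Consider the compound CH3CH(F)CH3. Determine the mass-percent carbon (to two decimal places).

Atom tally by fragment:
  CH3 → C:1 H:3
  CH(F) → C:1 H:1 F:1
  CH3 → C:1 H:3
Element totals:
  C: 3
  H: 7
  F: 1
Molecular formula: C3H7F.
Molar mass = 62.087 g/mol.
Mass from C: 3 × 12.011 = 36.033 g/mol.
%C = 36.033 / 62.087 × 100 = 58.04%.

58.04%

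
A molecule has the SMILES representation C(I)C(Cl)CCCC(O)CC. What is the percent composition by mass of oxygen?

Atom tally by fragment:
  ICH2 → C:1 H:2 I:1
  CH(Cl) → C:1 H:1 Cl:1
  CH2 → C:1 H:2
  CH2 → C:1 H:2
  CH2 → C:1 H:2
  CH(OH) → C:1 H:2 O:1
  CH2 → C:1 H:2
  CH3 → C:1 H:3
Element totals:
  C: 8
  H: 16
  Cl: 1
  I: 1
  O: 1
Molecular formula: C8H16ClIO.
Molar mass = 290.569 g/mol.
Mass from O: 1 × 15.999 = 15.999 g/mol.
%O = 15.999 / 290.569 × 100 = 5.51%.

5.51%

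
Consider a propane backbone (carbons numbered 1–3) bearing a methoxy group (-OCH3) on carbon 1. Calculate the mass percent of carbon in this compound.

64.82%

Atom tally by fragment:
  CH3OCH2 → C:2 H:5 O:1
  CH2 → C:1 H:2
  CH3 → C:1 H:3
Element totals:
  C: 4
  H: 10
  O: 1
Molecular formula: C4H10O.
Molar mass = 74.123 g/mol.
Mass from C: 4 × 12.011 = 48.044 g/mol.
%C = 48.044 / 74.123 × 100 = 64.82%.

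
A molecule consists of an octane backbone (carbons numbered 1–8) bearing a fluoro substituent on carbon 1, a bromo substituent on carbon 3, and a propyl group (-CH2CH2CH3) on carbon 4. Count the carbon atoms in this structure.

Atom tally by fragment:
  FCH2 → C:1 H:2 F:1
  CH2 → C:1 H:2
  CH(Br) → C:1 H:1 Br:1
  CH(CH2CH2CH3) → C:4 H:8
  CH2 → C:1 H:2
  CH2 → C:1 H:2
  CH2 → C:1 H:2
  CH3 → C:1 H:3
Element totals:
  C: 11
  H: 22
  Br: 1
  F: 1

11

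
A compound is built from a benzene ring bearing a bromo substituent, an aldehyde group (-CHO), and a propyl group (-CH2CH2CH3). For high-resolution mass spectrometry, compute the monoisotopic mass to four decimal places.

Atom tally by fragment:
  benzene ring core → C:6 H:6
  (− 3 ring H displaced by substituents)
  + Br → Br:1
  + CHO → C:1 H:1 O:1
  + CH2CH2CH3 → C:3 H:7
Element totals:
  C: 10
  H: 11
  Br: 1
  O: 1
Molecular formula: C10H11BrO.
  M = 10(12.0) + 11(1.007825) + 78.918338 + 15.994915
    = 120.000000 + 11.086075 + 78.918338 + 15.994915 = 225.999328

225.9993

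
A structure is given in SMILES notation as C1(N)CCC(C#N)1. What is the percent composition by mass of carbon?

Atom tally by fragment:
  cyclobutane ring core → C:4 H:8
  (− 2 ring H displaced by substituents)
  + NH2 → N:1 H:2
  + CN → C:1 N:1
Element totals:
  C: 5
  H: 8
  N: 2
Molecular formula: C5H8N2.
Molar mass = 96.133 g/mol.
Mass from C: 5 × 12.011 = 60.055 g/mol.
%C = 60.055 / 96.133 × 100 = 62.47%.

62.47%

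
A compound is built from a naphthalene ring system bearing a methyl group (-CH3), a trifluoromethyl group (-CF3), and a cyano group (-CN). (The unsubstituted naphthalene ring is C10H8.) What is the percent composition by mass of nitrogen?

5.96%

Atom tally by fragment:
  naphthalene ring system core → C:10 H:8
  (− 3 ring H displaced by substituents)
  + CH3 → C:1 H:3
  + CF3 → C:1 F:3
  + CN → C:1 N:1
Element totals:
  C: 13
  H: 8
  F: 3
  N: 1
Molecular formula: C13H8F3N.
Molar mass = 235.208 g/mol.
Mass from N: 1 × 14.007 = 14.007 g/mol.
%N = 14.007 / 235.208 × 100 = 5.96%.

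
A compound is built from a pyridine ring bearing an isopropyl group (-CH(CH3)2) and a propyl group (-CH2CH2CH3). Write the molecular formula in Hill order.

C11H17N

Atom tally by fragment:
  pyridine ring core → C:5 H:5 N:1
  (− 2 ring H displaced by substituents)
  + CH(CH3)2 → C:3 H:7
  + CH2CH2CH3 → C:3 H:7
Element totals:
  C: 11
  H: 17
  N: 1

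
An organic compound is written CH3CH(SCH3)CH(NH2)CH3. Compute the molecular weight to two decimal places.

119.23 g/mol

Atom tally by fragment:
  CH3 → C:1 H:3
  CH(SCH3) → C:2 H:4 S:1
  CH(NH2) → C:1 H:3 N:1
  CH3 → C:1 H:3
Element totals:
  C: 5
  H: 13
  N: 1
  S: 1
Molecular formula: C5H13NS.
  M = 5(12.011) + 13(1.008) + 14.007 + 32.06
    = 60.055 + 13.104 + 14.007 + 32.060 = 119.226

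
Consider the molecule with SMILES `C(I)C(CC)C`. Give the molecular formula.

C5H11I

Atom tally by fragment:
  ICH2 → C:1 H:2 I:1
  CH(C2H5) → C:3 H:6
  CH3 → C:1 H:3
Element totals:
  C: 5
  H: 11
  I: 1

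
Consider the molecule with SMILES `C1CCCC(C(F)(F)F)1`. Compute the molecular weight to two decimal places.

Atom tally by fragment:
  cyclopentane ring core → C:5 H:10
  (− 1 ring H displaced by substituents)
  + CF3 → C:1 F:3
Element totals:
  C: 6
  H: 9
  F: 3
Molecular formula: C6H9F3.
  M = 6(12.011) + 9(1.008) + 3(18.998)
    = 72.066 + 9.072 + 56.994 = 138.132

138.13 g/mol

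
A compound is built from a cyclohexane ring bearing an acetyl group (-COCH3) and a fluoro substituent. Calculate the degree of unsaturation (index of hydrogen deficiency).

2

Atom tally by fragment:
  cyclohexane ring core → C:6 H:12
  (− 2 ring H displaced by substituents)
  + COCH3 → C:2 H:3 O:1
  + F → F:1
Element totals:
  C: 8
  H: 13
  F: 1
  O: 1
Molecular formula: C8H13FO.
DoU = (2C + 2 + N − H − X) / 2 = (2·8 + 2 + 0 − 13 − 1) / 2 = 2.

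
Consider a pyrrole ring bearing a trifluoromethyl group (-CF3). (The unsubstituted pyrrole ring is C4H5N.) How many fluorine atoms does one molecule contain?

3

Atom tally by fragment:
  pyrrole ring core → C:4 H:5 N:1
  (− 1 ring H displaced by substituents)
  + CF3 → C:1 F:3
Element totals:
  C: 5
  H: 4
  F: 3
  N: 1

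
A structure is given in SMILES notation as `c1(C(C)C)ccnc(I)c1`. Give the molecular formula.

C8H10IN

Atom tally by fragment:
  pyridine ring core → C:5 H:5 N:1
  (− 2 ring H displaced by substituents)
  + CH(CH3)2 → C:3 H:7
  + I → I:1
Element totals:
  C: 8
  H: 10
  I: 1
  N: 1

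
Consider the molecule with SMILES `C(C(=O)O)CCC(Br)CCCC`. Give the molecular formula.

C9H17BrO2

Atom tally by fragment:
  HOOCCH2 → C:2 H:3 O:2
  CH2 → C:1 H:2
  CH2 → C:1 H:2
  CH(Br) → C:1 H:1 Br:1
  CH2 → C:1 H:2
  CH2 → C:1 H:2
  CH2 → C:1 H:2
  CH3 → C:1 H:3
Element totals:
  C: 9
  H: 17
  Br: 1
  O: 2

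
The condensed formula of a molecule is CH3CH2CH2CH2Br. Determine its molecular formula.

Atom tally by fragment:
  CH3 → C:1 H:3
  CH2 → C:1 H:2
  CH2 → C:1 H:2
  CH2Br → C:1 H:2 Br:1
Element totals:
  C: 4
  H: 9
  Br: 1

C4H9Br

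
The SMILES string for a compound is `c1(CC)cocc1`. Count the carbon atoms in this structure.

Atom tally by fragment:
  furan ring core → C:4 H:4 O:1
  (− 1 ring H displaced by substituents)
  + C2H5 → C:2 H:5
Element totals:
  C: 6
  H: 8
  O: 1

6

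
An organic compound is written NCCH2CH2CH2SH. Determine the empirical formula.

Element totals:
  C: 4
  H: 7
  N: 1
  S: 1
Molecular formula: C4H7NS.
gcd of subscripts (4, 7, 1, 1) = 1, so the empirical formula equals the molecular formula.

C4H7NS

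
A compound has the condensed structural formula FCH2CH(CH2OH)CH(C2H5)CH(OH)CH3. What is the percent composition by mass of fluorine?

Element totals:
  C: 8
  H: 17
  F: 1
  O: 2
Molecular formula: C8H17FO2.
Molar mass = 164.220 g/mol.
Mass from F: 1 × 18.998 = 18.998 g/mol.
%F = 18.998 / 164.220 × 100 = 11.57%.

11.57%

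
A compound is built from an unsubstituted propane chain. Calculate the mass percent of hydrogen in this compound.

Atom tally by fragment:
  CH3 → C:1 H:3
  CH2 → C:1 H:2
  CH3 → C:1 H:3
Element totals:
  C: 3
  H: 8
Molecular formula: C3H8.
Molar mass = 44.097 g/mol.
Mass from H: 8 × 1.008 = 8.064 g/mol.
%H = 8.064 / 44.097 × 100 = 18.29%.

18.29%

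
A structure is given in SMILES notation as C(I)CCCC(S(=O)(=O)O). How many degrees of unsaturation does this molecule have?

Atom tally by fragment:
  ICH2 → C:1 H:2 I:1
  CH2 → C:1 H:2
  CH2 → C:1 H:2
  CH2 → C:1 H:2
  CH2SO3H → C:1 H:3 S:1 O:3
Element totals:
  C: 5
  H: 11
  I: 1
  O: 3
  S: 1
Molecular formula: C5H11IO3S.
DoU = (2C + 2 + N − H − X) / 2 = (2·5 + 2 + 0 − 11 − 1) / 2 = 0.

0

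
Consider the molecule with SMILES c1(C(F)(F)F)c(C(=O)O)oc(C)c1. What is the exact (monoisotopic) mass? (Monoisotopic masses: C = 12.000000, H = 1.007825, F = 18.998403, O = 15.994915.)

Atom tally by fragment:
  furan ring core → C:4 H:4 O:1
  (− 3 ring H displaced by substituents)
  + CF3 → C:1 F:3
  + COOH → C:1 H:1 O:2
  + CH3 → C:1 H:3
Element totals:
  C: 7
  H: 5
  F: 3
  O: 3
Molecular formula: C7H5F3O3.
  M = 7(12.0) + 5(1.007825) + 3(18.998403) + 3(15.994915)
    = 84.000000 + 5.039125 + 56.995209 + 47.984745 = 194.019079

194.0191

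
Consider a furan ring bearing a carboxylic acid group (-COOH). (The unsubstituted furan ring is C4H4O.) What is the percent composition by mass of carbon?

Atom tally by fragment:
  furan ring core → C:4 H:4 O:1
  (− 1 ring H displaced by substituents)
  + COOH → C:1 H:1 O:2
Element totals:
  C: 5
  H: 4
  O: 3
Molecular formula: C5H4O3.
Molar mass = 112.084 g/mol.
Mass from C: 5 × 12.011 = 60.055 g/mol.
%C = 60.055 / 112.084 × 100 = 53.58%.

53.58%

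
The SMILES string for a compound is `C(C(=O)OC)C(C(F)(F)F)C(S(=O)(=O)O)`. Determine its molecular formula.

C6H9F3O5S

Atom tally by fragment:
  CH3OOCCH2 → C:3 H:5 O:2
  CH(CF3) → C:2 H:1 F:3
  CH2SO3H → C:1 H:3 S:1 O:3
Element totals:
  C: 6
  H: 9
  F: 3
  O: 5
  S: 1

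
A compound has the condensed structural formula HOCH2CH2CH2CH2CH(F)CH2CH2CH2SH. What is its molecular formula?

C8H17FOS

Atom tally by fragment:
  HOCH2CH2 → C:2 H:5 O:1
  CH2 → C:1 H:2
  CH2 → C:1 H:2
  CH(F) → C:1 H:1 F:1
  CH2 → C:1 H:2
  CH2 → C:1 H:2
  CH2SH → C:1 H:3 S:1
Element totals:
  C: 8
  H: 17
  F: 1
  O: 1
  S: 1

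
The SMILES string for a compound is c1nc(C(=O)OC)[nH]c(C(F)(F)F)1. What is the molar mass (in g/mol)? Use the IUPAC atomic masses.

Atom tally by fragment:
  imidazole ring core → C:3 H:4 N:2
  (− 2 ring H displaced by substituents)
  + COOCH3 → C:2 H:3 O:2
  + CF3 → C:1 F:3
Element totals:
  C: 6
  H: 5
  F: 3
  N: 2
  O: 2
Molecular formula: C6H5F3N2O2.
  M = 6(12.011) + 5(1.008) + 3(18.998) + 2(14.007) + 2(15.999)
    = 72.066 + 5.040 + 56.994 + 28.014 + 31.998 = 194.112

194.11 g/mol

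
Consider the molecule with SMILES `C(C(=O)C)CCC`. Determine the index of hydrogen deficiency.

Atom tally by fragment:
  CH3COCH2 → C:3 H:5 O:1
  CH2 → C:1 H:2
  CH2 → C:1 H:2
  CH3 → C:1 H:3
Element totals:
  C: 6
  H: 12
  O: 1
Molecular formula: C6H12O.
DoU = (2C + 2 + N − H − X) / 2 = (2·6 + 2 + 0 − 12 − 0) / 2 = 1.

1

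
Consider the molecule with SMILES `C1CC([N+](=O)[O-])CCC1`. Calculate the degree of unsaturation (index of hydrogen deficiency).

Atom tally by fragment:
  cyclohexane ring core → C:6 H:12
  (− 1 ring H displaced by substituents)
  + NO2 → N:1 O:2
Element totals:
  C: 6
  H: 11
  N: 1
  O: 2
Molecular formula: C6H11NO2.
DoU = (2C + 2 + N − H − X) / 2 = (2·6 + 2 + 1 − 11 − 0) / 2 = 2.

2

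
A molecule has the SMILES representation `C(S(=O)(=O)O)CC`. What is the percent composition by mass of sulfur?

25.82%

Atom tally by fragment:
  HO3SCH2 → C:1 H:3 S:1 O:3
  CH2 → C:1 H:2
  CH3 → C:1 H:3
Element totals:
  C: 3
  H: 8
  O: 3
  S: 1
Molecular formula: C3H8O3S.
Molar mass = 124.154 g/mol.
Mass from S: 1 × 32.06 = 32.060 g/mol.
%S = 32.060 / 124.154 × 100 = 25.82%.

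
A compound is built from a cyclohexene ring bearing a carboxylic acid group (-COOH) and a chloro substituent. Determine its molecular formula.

C7H9ClO2

Atom tally by fragment:
  cyclohexene ring core → C:6 H:10
  (− 2 ring H displaced by substituents)
  + COOH → C:1 H:1 O:2
  + Cl → Cl:1
Element totals:
  C: 7
  H: 9
  Cl: 1
  O: 2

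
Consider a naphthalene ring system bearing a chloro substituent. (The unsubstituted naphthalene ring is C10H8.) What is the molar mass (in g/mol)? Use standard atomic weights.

162.62 g/mol

Atom tally by fragment:
  naphthalene ring system core → C:10 H:8
  (− 1 ring H displaced by substituents)
  + Cl → Cl:1
Element totals:
  C: 10
  H: 7
  Cl: 1
Molecular formula: C10H7Cl.
  M = 10(12.011) + 7(1.008) + 35.45
    = 120.110 + 7.056 + 35.450 = 162.616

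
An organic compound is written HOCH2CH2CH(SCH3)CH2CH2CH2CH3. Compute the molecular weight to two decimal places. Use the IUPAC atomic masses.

162.29 g/mol

Atom tally by fragment:
  HOCH2CH2 → C:2 H:5 O:1
  CH(SCH3) → C:2 H:4 S:1
  CH2 → C:1 H:2
  CH2 → C:1 H:2
  CH2 → C:1 H:2
  CH3 → C:1 H:3
Element totals:
  C: 8
  H: 18
  O: 1
  S: 1
Molecular formula: C8H18OS.
  M = 8(12.011) + 18(1.008) + 15.999 + 32.06
    = 96.088 + 18.144 + 15.999 + 32.060 = 162.291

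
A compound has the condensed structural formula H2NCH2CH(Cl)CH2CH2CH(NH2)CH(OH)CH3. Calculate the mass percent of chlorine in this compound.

19.62%

Element totals:
  C: 7
  H: 17
  Cl: 1
  N: 2
  O: 1
Molecular formula: C7H17ClN2O.
Molar mass = 180.676 g/mol.
Mass from Cl: 1 × 35.45 = 35.450 g/mol.
%Cl = 35.450 / 180.676 × 100 = 19.62%.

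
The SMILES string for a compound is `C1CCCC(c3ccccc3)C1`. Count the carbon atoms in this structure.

12

Atom tally by fragment:
  cyclohexane ring core → C:6 H:12
  (− 1 ring H displaced by substituents)
  + C6H5 → C:6 H:5
Element totals:
  C: 12
  H: 16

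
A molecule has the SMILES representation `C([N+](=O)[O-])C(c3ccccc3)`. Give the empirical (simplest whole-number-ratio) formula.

C8H9NO2

Atom tally by fragment:
  O2NCH2 → C:1 H:2 N:1 O:2
  CH2C6H5 → C:7 H:7
Element totals:
  C: 8
  H: 9
  N: 1
  O: 2
Molecular formula: C8H9NO2.
gcd of subscripts (8, 9, 1, 2) = 1, so the empirical formula equals the molecular formula.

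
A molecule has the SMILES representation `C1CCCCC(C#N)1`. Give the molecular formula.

C7H11N

Atom tally by fragment:
  cyclohexane ring core → C:6 H:12
  (− 1 ring H displaced by substituents)
  + CN → C:1 N:1
Element totals:
  C: 7
  H: 11
  N: 1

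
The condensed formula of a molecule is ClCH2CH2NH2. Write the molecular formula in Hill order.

C2H6ClN

Atom tally by fragment:
  ClCH2 → C:1 H:2 Cl:1
  CH2NH2 → C:1 H:4 N:1
Element totals:
  C: 2
  H: 6
  Cl: 1
  N: 1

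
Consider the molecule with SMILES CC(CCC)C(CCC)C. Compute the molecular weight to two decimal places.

Atom tally by fragment:
  CH3 → C:1 H:3
  CH(CH2CH2CH3) → C:4 H:8
  CH(CH2CH2CH3) → C:4 H:8
  CH3 → C:1 H:3
Element totals:
  C: 10
  H: 22
Molecular formula: C10H22.
  M = 10(12.011) + 22(1.008)
    = 120.110 + 22.176 = 142.286

142.29 g/mol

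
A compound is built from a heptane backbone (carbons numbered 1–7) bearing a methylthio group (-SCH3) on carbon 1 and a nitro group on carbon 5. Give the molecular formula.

Atom tally by fragment:
  CH3SCH2 → C:2 H:5 S:1
  CH2 → C:1 H:2
  CH2 → C:1 H:2
  CH2 → C:1 H:2
  CH(NO2) → C:1 H:1 N:1 O:2
  CH2 → C:1 H:2
  CH3 → C:1 H:3
Element totals:
  C: 8
  H: 17
  N: 1
  O: 2
  S: 1

C8H17NO2S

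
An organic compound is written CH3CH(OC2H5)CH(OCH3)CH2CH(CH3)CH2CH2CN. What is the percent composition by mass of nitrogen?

Atom tally by fragment:
  CH3 → C:1 H:3
  CH(OC2H5) → C:3 H:6 O:1
  CH(OCH3) → C:2 H:4 O:1
  CH2 → C:1 H:2
  CH(CH3) → C:2 H:4
  CH2 → C:1 H:2
  CH2CN → C:2 H:2 N:1
Element totals:
  C: 12
  H: 23
  N: 1
  O: 2
Molecular formula: C12H23NO2.
Molar mass = 213.321 g/mol.
Mass from N: 1 × 14.007 = 14.007 g/mol.
%N = 14.007 / 213.321 × 100 = 6.57%.

6.57%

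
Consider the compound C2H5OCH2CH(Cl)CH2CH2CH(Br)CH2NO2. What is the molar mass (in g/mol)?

Atom tally by fragment:
  C2H5OCH2 → C:3 H:7 O:1
  CH(Cl) → C:1 H:1 Cl:1
  CH2 → C:1 H:2
  CH2 → C:1 H:2
  CH(Br) → C:1 H:1 Br:1
  CH2NO2 → C:1 H:2 N:1 O:2
Element totals:
  C: 8
  H: 15
  Br: 1
  Cl: 1
  N: 1
  O: 3
Molecular formula: C8H15BrClNO3.
  M = 8(12.011) + 15(1.008) + 79.904 + 35.45 + 14.007 + 3(15.999)
    = 96.088 + 15.120 + 79.904 + 35.450 + 14.007 + 47.997 = 288.566

288.57 g/mol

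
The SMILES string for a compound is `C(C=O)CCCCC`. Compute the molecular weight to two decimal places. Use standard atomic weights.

Atom tally by fragment:
  OHCCH2 → C:2 H:3 O:1
  CH2 → C:1 H:2
  CH2 → C:1 H:2
  CH2 → C:1 H:2
  CH2 → C:1 H:2
  CH3 → C:1 H:3
Element totals:
  C: 7
  H: 14
  O: 1
Molecular formula: C7H14O.
  M = 7(12.011) + 14(1.008) + 15.999
    = 84.077 + 14.112 + 15.999 = 114.188

114.19 g/mol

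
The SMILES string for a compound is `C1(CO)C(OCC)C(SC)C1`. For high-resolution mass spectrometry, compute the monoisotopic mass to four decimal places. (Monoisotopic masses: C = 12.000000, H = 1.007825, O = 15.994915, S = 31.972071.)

176.0871

Atom tally by fragment:
  cyclobutane ring core → C:4 H:8
  (− 3 ring H displaced by substituents)
  + CH2OH → C:1 H:3 O:1
  + OC2H5 → C:2 H:5 O:1
  + SCH3 → C:1 H:3 S:1
Element totals:
  C: 8
  H: 16
  O: 2
  S: 1
Molecular formula: C8H16O2S.
  M = 8(12.0) + 16(1.007825) + 2(15.994915) + 31.972071
    = 96.000000 + 16.125200 + 31.989830 + 31.972071 = 176.087101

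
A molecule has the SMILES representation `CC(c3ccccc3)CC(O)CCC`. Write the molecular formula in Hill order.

C13H20O

Atom tally by fragment:
  CH3 → C:1 H:3
  CH(C6H5) → C:7 H:6
  CH2 → C:1 H:2
  CH(OH) → C:1 H:2 O:1
  CH2 → C:1 H:2
  CH2 → C:1 H:2
  CH3 → C:1 H:3
Element totals:
  C: 13
  H: 20
  O: 1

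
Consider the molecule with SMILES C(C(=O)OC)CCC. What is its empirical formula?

C3H6O

Atom tally by fragment:
  CH3OOCCH2 → C:3 H:5 O:2
  CH2 → C:1 H:2
  CH2 → C:1 H:2
  CH3 → C:1 H:3
Element totals:
  C: 6
  H: 12
  O: 2
Molecular formula: C6H12O2.
gcd of subscripts = 2; dividing each by 2:
  C: 6/2 = 3
  H: 12/2 = 6
  O: 2/2 = 1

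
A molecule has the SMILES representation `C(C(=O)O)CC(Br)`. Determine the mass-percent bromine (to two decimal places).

Atom tally by fragment:
  HOOCCH2 → C:2 H:3 O:2
  CH2 → C:1 H:2
  CH2Br → C:1 H:2 Br:1
Element totals:
  C: 4
  H: 7
  Br: 1
  O: 2
Molecular formula: C4H7BrO2.
Molar mass = 167.002 g/mol.
Mass from Br: 1 × 79.904 = 79.904 g/mol.
%Br = 79.904 / 167.002 × 100 = 47.85%.

47.85%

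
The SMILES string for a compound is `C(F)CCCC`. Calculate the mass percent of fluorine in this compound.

21.08%

Atom tally by fragment:
  FCH2 → C:1 H:2 F:1
  CH2 → C:1 H:2
  CH2 → C:1 H:2
  CH2 → C:1 H:2
  CH3 → C:1 H:3
Element totals:
  C: 5
  H: 11
  F: 1
Molecular formula: C5H11F.
Molar mass = 90.141 g/mol.
Mass from F: 1 × 18.998 = 18.998 g/mol.
%F = 18.998 / 90.141 × 100 = 21.08%.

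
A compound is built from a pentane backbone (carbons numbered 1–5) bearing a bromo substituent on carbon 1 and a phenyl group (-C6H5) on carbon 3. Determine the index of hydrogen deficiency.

Atom tally by fragment:
  BrCH2 → C:1 H:2 Br:1
  CH2 → C:1 H:2
  CH(C6H5) → C:7 H:6
  CH2 → C:1 H:2
  CH3 → C:1 H:3
Element totals:
  C: 11
  H: 15
  Br: 1
Molecular formula: C11H15Br.
DoU = (2C + 2 + N − H − X) / 2 = (2·11 + 2 + 0 − 15 − 1) / 2 = 4.

4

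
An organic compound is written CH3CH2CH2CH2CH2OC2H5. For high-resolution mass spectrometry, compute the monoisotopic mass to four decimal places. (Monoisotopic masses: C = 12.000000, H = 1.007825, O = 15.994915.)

Atom tally by fragment:
  CH3 → C:1 H:3
  CH2 → C:1 H:2
  CH2 → C:1 H:2
  CH2 → C:1 H:2
  CH2OC2H5 → C:3 H:7 O:1
Element totals:
  C: 7
  H: 16
  O: 1
Molecular formula: C7H16O.
  M = 7(12.0) + 16(1.007825) + 15.994915
    = 84.000000 + 16.125200 + 15.994915 = 116.120115

116.1201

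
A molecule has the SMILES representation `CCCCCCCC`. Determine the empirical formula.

Atom tally by fragment:
  CH3 → C:1 H:3
  CH2 → C:1 H:2
  CH2 → C:1 H:2
  CH2 → C:1 H:2
  CH2 → C:1 H:2
  CH2 → C:1 H:2
  CH2 → C:1 H:2
  CH3 → C:1 H:3
Element totals:
  C: 8
  H: 18
Molecular formula: C8H18.
gcd of subscripts = 2; dividing each by 2:
  C: 8/2 = 4
  H: 18/2 = 9

C4H9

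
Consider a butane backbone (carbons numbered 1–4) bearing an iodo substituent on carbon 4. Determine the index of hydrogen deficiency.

0

Atom tally by fragment:
  CH3 → C:1 H:3
  CH2 → C:1 H:2
  CH2 → C:1 H:2
  CH2I → C:1 H:2 I:1
Element totals:
  C: 4
  H: 9
  I: 1
Molecular formula: C4H9I.
DoU = (2C + 2 + N − H − X) / 2 = (2·4 + 2 + 0 − 9 − 1) / 2 = 0.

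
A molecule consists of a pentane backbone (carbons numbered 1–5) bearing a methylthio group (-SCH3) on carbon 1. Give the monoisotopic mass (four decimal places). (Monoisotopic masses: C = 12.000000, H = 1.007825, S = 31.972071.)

Atom tally by fragment:
  CH3SCH2 → C:2 H:5 S:1
  CH2 → C:1 H:2
  CH2 → C:1 H:2
  CH2 → C:1 H:2
  CH3 → C:1 H:3
Element totals:
  C: 6
  H: 14
  S: 1
Molecular formula: C6H14S.
  M = 6(12.0) + 14(1.007825) + 31.972071
    = 72.000000 + 14.109550 + 31.972071 = 118.081621

118.0816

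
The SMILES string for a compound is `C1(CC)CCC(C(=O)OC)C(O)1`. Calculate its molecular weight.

Atom tally by fragment:
  cyclopentane ring core → C:5 H:10
  (− 3 ring H displaced by substituents)
  + C2H5 → C:2 H:5
  + COOCH3 → C:2 H:3 O:2
  + OH → O:1 H:1
Element totals:
  C: 9
  H: 16
  O: 3
Molecular formula: C9H16O3.
  M = 9(12.011) + 16(1.008) + 3(15.999)
    = 108.099 + 16.128 + 47.997 = 172.224

172.22 g/mol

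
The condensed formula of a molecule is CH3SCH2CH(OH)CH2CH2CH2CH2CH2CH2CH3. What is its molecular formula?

Atom tally by fragment:
  CH3SCH2 → C:2 H:5 S:1
  CH(OH) → C:1 H:2 O:1
  CH2 → C:1 H:2
  CH2 → C:1 H:2
  CH2 → C:1 H:2
  CH2 → C:1 H:2
  CH2 → C:1 H:2
  CH2 → C:1 H:2
  CH3 → C:1 H:3
Element totals:
  C: 10
  H: 22
  O: 1
  S: 1

C10H22OS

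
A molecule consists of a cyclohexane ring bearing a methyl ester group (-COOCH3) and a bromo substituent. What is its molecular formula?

C8H13BrO2

Atom tally by fragment:
  cyclohexane ring core → C:6 H:12
  (− 2 ring H displaced by substituents)
  + COOCH3 → C:2 H:3 O:2
  + Br → Br:1
Element totals:
  C: 8
  H: 13
  Br: 1
  O: 2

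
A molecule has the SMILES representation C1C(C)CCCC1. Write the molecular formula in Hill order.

Atom tally by fragment:
  cyclohexane ring core → C:6 H:12
  (− 1 ring H displaced by substituents)
  + CH3 → C:1 H:3
Element totals:
  C: 7
  H: 14

C7H14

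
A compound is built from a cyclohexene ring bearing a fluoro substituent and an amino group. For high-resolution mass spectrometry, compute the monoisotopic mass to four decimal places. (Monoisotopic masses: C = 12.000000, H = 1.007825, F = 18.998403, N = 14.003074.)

115.0797

Atom tally by fragment:
  cyclohexene ring core → C:6 H:10
  (− 2 ring H displaced by substituents)
  + F → F:1
  + NH2 → N:1 H:2
Element totals:
  C: 6
  H: 10
  F: 1
  N: 1
Molecular formula: C6H10FN.
  M = 6(12.0) + 10(1.007825) + 18.998403 + 14.003074
    = 72.000000 + 10.078250 + 18.998403 + 14.003074 = 115.079727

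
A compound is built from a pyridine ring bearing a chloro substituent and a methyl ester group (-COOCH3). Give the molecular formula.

Atom tally by fragment:
  pyridine ring core → C:5 H:5 N:1
  (− 2 ring H displaced by substituents)
  + Cl → Cl:1
  + COOCH3 → C:2 H:3 O:2
Element totals:
  C: 7
  H: 6
  Cl: 1
  N: 1
  O: 2

C7H6ClNO2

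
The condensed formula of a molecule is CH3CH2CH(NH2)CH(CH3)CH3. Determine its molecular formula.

C6H15N

Atom tally by fragment:
  CH3 → C:1 H:3
  CH2 → C:1 H:2
  CH(NH2) → C:1 H:3 N:1
  CH(CH3) → C:2 H:4
  CH3 → C:1 H:3
Element totals:
  C: 6
  H: 15
  N: 1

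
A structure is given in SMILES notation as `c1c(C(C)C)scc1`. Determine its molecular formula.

Atom tally by fragment:
  thiophene ring core → C:4 H:4 S:1
  (− 1 ring H displaced by substituents)
  + CH(CH3)2 → C:3 H:7
Element totals:
  C: 7
  H: 10
  S: 1

C7H10S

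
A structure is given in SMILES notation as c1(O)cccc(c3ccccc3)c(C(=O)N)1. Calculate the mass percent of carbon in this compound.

73.23%

Atom tally by fragment:
  benzene ring core → C:6 H:6
  (− 3 ring H displaced by substituents)
  + OH → O:1 H:1
  + C6H5 → C:6 H:5
  + CONH2 → C:1 H:2 O:1 N:1
Element totals:
  C: 13
  H: 11
  N: 1
  O: 2
Molecular formula: C13H11NO2.
Molar mass = 213.236 g/mol.
Mass from C: 13 × 12.011 = 156.143 g/mol.
%C = 156.143 / 213.236 × 100 = 73.23%.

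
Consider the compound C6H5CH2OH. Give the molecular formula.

C7H8O

Atom tally by fragment:
  benzene ring core → C:6 H:6
  (− 1 ring H displaced by substituents)
  + CH2OH → C:1 H:3 O:1
Element totals:
  C: 7
  H: 8
  O: 1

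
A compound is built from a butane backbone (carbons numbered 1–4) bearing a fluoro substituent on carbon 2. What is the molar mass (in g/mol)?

Atom tally by fragment:
  CH3 → C:1 H:3
  CH(F) → C:1 H:1 F:1
  CH2 → C:1 H:2
  CH3 → C:1 H:3
Element totals:
  C: 4
  H: 9
  F: 1
Molecular formula: C4H9F.
  M = 4(12.011) + 9(1.008) + 18.998
    = 48.044 + 9.072 + 18.998 = 76.114

76.11 g/mol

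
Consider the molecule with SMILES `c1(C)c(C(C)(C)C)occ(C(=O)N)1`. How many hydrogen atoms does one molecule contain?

15

Atom tally by fragment:
  furan ring core → C:4 H:4 O:1
  (− 3 ring H displaced by substituents)
  + CH3 → C:1 H:3
  + C(CH3)3 → C:4 H:9
  + CONH2 → C:1 H:2 O:1 N:1
Element totals:
  C: 10
  H: 15
  N: 1
  O: 2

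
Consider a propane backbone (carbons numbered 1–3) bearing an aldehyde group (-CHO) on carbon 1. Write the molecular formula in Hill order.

C4H8O

Atom tally by fragment:
  OHCCH2 → C:2 H:3 O:1
  CH2 → C:1 H:2
  CH3 → C:1 H:3
Element totals:
  C: 4
  H: 8
  O: 1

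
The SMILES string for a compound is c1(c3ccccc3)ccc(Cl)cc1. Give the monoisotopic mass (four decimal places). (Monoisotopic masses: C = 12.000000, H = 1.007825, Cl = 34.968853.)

Atom tally by fragment:
  benzene ring core → C:6 H:6
  (− 2 ring H displaced by substituents)
  + C6H5 → C:6 H:5
  + Cl → Cl:1
Element totals:
  C: 12
  H: 9
  Cl: 1
Molecular formula: C12H9Cl.
  M = 12(12.0) + 9(1.007825) + 34.968853
    = 144.000000 + 9.070425 + 34.968853 = 188.039278

188.0393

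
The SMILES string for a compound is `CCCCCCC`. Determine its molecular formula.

Atom tally by fragment:
  CH3 → C:1 H:3
  CH2 → C:1 H:2
  CH2 → C:1 H:2
  CH2 → C:1 H:2
  CH2 → C:1 H:2
  CH2 → C:1 H:2
  CH3 → C:1 H:3
Element totals:
  C: 7
  H: 16

C7H16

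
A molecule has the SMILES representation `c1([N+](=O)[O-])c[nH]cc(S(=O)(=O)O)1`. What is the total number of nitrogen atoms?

2

Atom tally by fragment:
  pyrrole ring core → C:4 H:5 N:1
  (− 2 ring H displaced by substituents)
  + NO2 → N:1 O:2
  + SO3H → S:1 O:3 H:1
Element totals:
  C: 4
  H: 4
  N: 2
  O: 5
  S: 1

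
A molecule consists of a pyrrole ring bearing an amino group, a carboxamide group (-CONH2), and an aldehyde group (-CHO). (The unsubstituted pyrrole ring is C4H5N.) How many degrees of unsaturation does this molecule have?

5

Atom tally by fragment:
  pyrrole ring core → C:4 H:5 N:1
  (− 3 ring H displaced by substituents)
  + NH2 → N:1 H:2
  + CONH2 → C:1 H:2 O:1 N:1
  + CHO → C:1 H:1 O:1
Element totals:
  C: 6
  H: 7
  N: 3
  O: 2
Molecular formula: C6H7N3O2.
DoU = (2C + 2 + N − H − X) / 2 = (2·6 + 2 + 3 − 7 − 0) / 2 = 5.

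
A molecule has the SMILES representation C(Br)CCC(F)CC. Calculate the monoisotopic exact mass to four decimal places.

Atom tally by fragment:
  BrCH2 → C:1 H:2 Br:1
  CH2 → C:1 H:2
  CH2 → C:1 H:2
  CH(F) → C:1 H:1 F:1
  CH2 → C:1 H:2
  CH3 → C:1 H:3
Element totals:
  C: 6
  H: 12
  Br: 1
  F: 1
Molecular formula: C6H12BrF.
  M = 6(12.0) + 12(1.007825) + 78.918338 + 18.998403
    = 72.000000 + 12.093900 + 78.918338 + 18.998403 = 182.010641

182.0106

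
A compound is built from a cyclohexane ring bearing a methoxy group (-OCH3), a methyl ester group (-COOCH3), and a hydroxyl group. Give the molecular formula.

Atom tally by fragment:
  cyclohexane ring core → C:6 H:12
  (− 3 ring H displaced by substituents)
  + OCH3 → C:1 H:3 O:1
  + COOCH3 → C:2 H:3 O:2
  + OH → O:1 H:1
Element totals:
  C: 9
  H: 16
  O: 4

C9H16O4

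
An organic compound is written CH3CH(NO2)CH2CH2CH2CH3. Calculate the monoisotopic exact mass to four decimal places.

Element totals:
  C: 6
  H: 13
  N: 1
  O: 2
Molecular formula: C6H13NO2.
  M = 6(12.0) + 13(1.007825) + 14.003074 + 2(15.994915)
    = 72.000000 + 13.101725 + 14.003074 + 31.989830 = 131.094629

131.0946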